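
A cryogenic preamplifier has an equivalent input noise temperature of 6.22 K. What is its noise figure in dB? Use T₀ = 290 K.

F = 1 + T_e/T₀ = 1 + 6.22/290 = 1.02145
NF = 10 log₁₀(1.02145) = 0.092 dB

0.092 dB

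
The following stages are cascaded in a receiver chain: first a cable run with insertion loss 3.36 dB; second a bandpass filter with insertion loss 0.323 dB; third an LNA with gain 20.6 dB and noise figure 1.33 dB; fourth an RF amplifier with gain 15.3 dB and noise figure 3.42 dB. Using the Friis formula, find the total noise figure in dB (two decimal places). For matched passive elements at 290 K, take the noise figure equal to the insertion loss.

Convert to linear (a loss of L dB is a gain of −L dB): F_i = 10^(NF_i/10), G_i = 10^(G_i,dB/10)
  Stage 1: F_1 = 10^(3.36/10) = 2.168, G_1 = 10^(−3.36/10) = 0.4613
  Stage 2: F_2 = 10^(0.323/10) = 1.077, G_2 = 10^(−0.323/10) = 0.9283
  Stage 3: F_3 = 10^(1.33/10) = 1.358, G_3 = 10^(20.6/10) = 114.8
  Stage 4: F_4 = 10^(3.42/10) = 2.198, G_4 = 10^(15.3/10) = 33.88
Friis cascade:
  F = 2.168 + (1.077 − 1)/0.4613 + (1.358 − 1)/0.4283 + (2.198 − 1)/49.17 = 3.196
NF = 10 log₁₀(3.196) = 5.05 dB

5.05 dB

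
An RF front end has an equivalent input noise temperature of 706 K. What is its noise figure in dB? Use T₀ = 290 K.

5.36 dB

F = 1 + T_e/T₀ = 1 + 706/290 = 3.43448
NF = 10 log₁₀(3.43448) = 5.36 dB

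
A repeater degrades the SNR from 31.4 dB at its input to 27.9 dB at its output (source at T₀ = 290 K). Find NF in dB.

NF (dB) = SNR_in(dB) − SNR_out(dB) when the source is at T₀
NF = 31.4 − 27.9 = 3.5 dB

3.5 dB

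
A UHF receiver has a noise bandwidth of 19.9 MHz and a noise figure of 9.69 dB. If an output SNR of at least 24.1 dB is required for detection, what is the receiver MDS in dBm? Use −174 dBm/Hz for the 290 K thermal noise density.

Sensitivity = −174 + 10 log₁₀(B) + NF + SNR_min
= −174 + 72.99 + 9.69 + 24.1
= −67.22 dBm → −67.2 dBm

−67.2 dBm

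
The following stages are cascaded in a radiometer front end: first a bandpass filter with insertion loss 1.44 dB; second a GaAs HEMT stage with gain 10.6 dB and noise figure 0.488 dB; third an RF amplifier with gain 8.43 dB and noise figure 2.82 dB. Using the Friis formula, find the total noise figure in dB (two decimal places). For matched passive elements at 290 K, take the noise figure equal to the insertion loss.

2.23 dB

Convert to linear (a loss of L dB is a gain of −L dB): F_i = 10^(NF_i/10), G_i = 10^(G_i,dB/10)
  Stage 1: F_1 = 10^(1.44/10) = 1.393, G_1 = 10^(−1.44/10) = 0.7178
  Stage 2: F_2 = 10^(0.488/10) = 1.119, G_2 = 10^(10.6/10) = 11.48
  Stage 3: F_3 = 10^(2.82/10) = 1.914, G_3 = 10^(8.43/10) = 6.966
Friis cascade:
  F = 1.393 + (1.119 − 1)/0.7178 + (1.914 − 1)/8.241 = 1.670
NF = 10 log₁₀(1.670) = 2.23 dB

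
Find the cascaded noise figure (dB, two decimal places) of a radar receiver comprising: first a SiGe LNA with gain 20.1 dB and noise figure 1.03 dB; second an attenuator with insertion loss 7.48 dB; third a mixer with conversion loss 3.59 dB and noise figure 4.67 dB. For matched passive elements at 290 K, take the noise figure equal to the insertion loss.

1.52 dB

Convert to linear (a loss of L dB is a gain of −L dB): F_i = 10^(NF_i/10), G_i = 10^(G_i,dB/10)
  Stage 1: F_1 = 10^(1.03/10) = 1.268, G_1 = 10^(20.1/10) = 102.3
  Stage 2: F_2 = 10^(7.48/10) = 5.598, G_2 = 10^(−7.48/10) = 0.1786
  Stage 3: F_3 = 10^(4.67/10) = 2.931, G_3 = 10^(−3.59/10) = 0.4375
Friis cascade:
  F = 1.268 + (5.598 − 1)/102.3 + (2.931 − 1)/18.28 = 1.418
NF = 10 log₁₀(1.418) = 1.52 dB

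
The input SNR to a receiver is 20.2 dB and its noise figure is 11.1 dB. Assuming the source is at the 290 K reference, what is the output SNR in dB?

9.1 dB

By definition F = SNR_in/SNR_out, so in dB: SNR_out = SNR_in − NF
SNR_out = 20.2 − 11.1 = 9.1 dB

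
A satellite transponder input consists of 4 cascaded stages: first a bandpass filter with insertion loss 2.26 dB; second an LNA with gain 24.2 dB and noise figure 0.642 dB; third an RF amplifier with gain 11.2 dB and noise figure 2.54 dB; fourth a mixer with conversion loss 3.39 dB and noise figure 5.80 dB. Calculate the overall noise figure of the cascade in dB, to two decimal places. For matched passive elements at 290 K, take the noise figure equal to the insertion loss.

Convert to linear (a loss of L dB is a gain of −L dB): F_i = 10^(NF_i/10), G_i = 10^(G_i,dB/10)
  Stage 1: F_1 = 10^(2.26/10) = 1.683, G_1 = 10^(−2.26/10) = 0.5943
  Stage 2: F_2 = 10^(0.642/10) = 1.159, G_2 = 10^(24.2/10) = 263.0
  Stage 3: F_3 = 10^(2.54/10) = 1.795, G_3 = 10^(11.2/10) = 13.18
  Stage 4: F_4 = 10^(5.80/10) = 3.802, G_4 = 10^(−3.39/10) = 0.4581
Friis cascade:
  F = 1.683 + (1.159 − 1)/0.5943 + (1.795 − 1)/156.3 + (3.802 − 1)/2061 = 1.957
NF = 10 log₁₀(1.957) = 2.92 dB

2.92 dB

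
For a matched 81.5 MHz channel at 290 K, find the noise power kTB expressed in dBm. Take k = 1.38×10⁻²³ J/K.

P_n = kTB = 1.38×10⁻²³ × 290 × 8.15×10⁷ = 3.26×10⁻¹³ W
In dBm: 10 log₁₀(3.26×10⁻¹³ / 10⁻³) = −94.9 dBm

−94.9 dBm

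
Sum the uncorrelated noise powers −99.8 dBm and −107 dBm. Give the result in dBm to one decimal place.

Convert to linear, add, convert back:
P₁ = 1.05×10⁻¹³ W, P₂ = 2.00×10⁻¹⁴ W
P_tot = 1.25×10⁻¹³ W → 10 log₁₀(P_tot / 10⁻³) = −99.0 dBm

−99.0 dBm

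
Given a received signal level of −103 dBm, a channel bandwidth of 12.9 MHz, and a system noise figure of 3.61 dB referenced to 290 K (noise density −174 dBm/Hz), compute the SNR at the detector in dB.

Noise floor: N = −174 + 10 log₁₀(B) + NF
10 log₁₀(1.29×10⁷) = 71.11 dB
N = −174 + 71.11 + 3.61 = −99.28 dBm
SNR = P_sig − N = −103 − (−99.28) = −3.72 dB → −3.7 dB

−3.7 dB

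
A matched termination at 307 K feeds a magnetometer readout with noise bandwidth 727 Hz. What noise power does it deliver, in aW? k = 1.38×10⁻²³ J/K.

P_n = kTB = 1.38×10⁻²³ × 307 × 7.27×10² = 3.08×10⁻¹⁸ W = 3.08 aW

3.08 aW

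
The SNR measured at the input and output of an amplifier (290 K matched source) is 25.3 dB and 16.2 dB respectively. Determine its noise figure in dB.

NF (dB) = SNR_in(dB) − SNR_out(dB) when the source is at T₀
NF = 25.3 − 16.2 = 9.1 dB

9.1 dB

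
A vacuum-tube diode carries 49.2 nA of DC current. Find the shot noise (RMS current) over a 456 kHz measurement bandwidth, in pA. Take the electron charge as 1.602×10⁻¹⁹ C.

84.8 pA

I_n = √(2qI·B)
2qI·B = 2 × 1.602×10⁻¹⁹ × 4.92×10⁻⁸ × 4.56×10⁵ = 7.19×10⁻²¹ A²
I_n = √(7.19×10⁻²¹) = 8.48×10⁻¹¹ A = 84.8 pA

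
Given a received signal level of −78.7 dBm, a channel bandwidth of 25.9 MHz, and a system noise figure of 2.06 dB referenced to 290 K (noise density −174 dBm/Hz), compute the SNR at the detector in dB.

Noise floor: N = −174 + 10 log₁₀(B) + NF
10 log₁₀(2.59×10⁷) = 74.13 dB
N = −174 + 74.13 + 2.06 = −97.81 dBm
SNR = P_sig − N = −78.7 − (−97.81) = 19.11 dB → 19.1 dB

19.1 dB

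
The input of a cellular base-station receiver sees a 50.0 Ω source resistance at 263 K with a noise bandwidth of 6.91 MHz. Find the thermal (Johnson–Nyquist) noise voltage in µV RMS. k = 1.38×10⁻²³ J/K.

2.24 µV

V_n = √(4kTRB)
4kTRB = 4 × 1.38×10⁻²³ × 263 × 5.00×10¹ × 6.91×10⁶ = 5.02×10⁻¹² V²
V_n = √(5.02×10⁻¹²) = 2.24×10⁻⁶ V = 2.24 µV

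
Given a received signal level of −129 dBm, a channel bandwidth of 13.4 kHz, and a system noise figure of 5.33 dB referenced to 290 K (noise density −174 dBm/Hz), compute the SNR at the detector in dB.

−1.6 dB

Noise floor: N = −174 + 10 log₁₀(B) + NF
10 log₁₀(1.34×10⁴) = 41.27 dB
N = −174 + 41.27 + 5.33 = −127.40 dBm
SNR = P_sig − N = −129 − (−127.40) = −1.60 dB → −1.6 dB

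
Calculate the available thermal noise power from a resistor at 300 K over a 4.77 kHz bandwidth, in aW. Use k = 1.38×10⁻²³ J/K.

P_n = kTB = 1.38×10⁻²³ × 300 × 4.77×10³ = 1.97×10⁻¹⁷ W = 19.7 aW

19.7 aW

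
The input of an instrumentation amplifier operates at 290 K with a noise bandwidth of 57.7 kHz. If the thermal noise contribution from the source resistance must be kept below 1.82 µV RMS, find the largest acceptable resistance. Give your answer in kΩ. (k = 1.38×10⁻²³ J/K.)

3.59 kΩ

Johnson–Nyquist: V_n = √(4kTRB) ⇒ R = V_n² / (4kTB)
4kTB = 4 × 1.38×10⁻²³ × 290 × 5.77×10⁴ = 9.24×10⁻¹⁶
R = (1.82×10⁻⁶)² / 9.24×10⁻¹⁶ = 3.59×10³ Ω = 3.59 kΩ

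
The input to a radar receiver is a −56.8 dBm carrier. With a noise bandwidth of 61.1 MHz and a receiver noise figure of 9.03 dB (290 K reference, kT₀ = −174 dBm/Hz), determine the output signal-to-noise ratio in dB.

30.3 dB

Noise floor: N = −174 + 10 log₁₀(B) + NF
10 log₁₀(6.11×10⁷) = 77.86 dB
N = −174 + 77.86 + 9.03 = −87.11 dBm
SNR = P_sig − N = −56.8 − (−87.11) = 30.31 dB → 30.3 dB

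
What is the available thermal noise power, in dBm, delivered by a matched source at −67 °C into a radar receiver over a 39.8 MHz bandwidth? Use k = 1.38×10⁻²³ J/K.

T = −67 °C + 273.15 = 206.15 K
P_n = kTB = 1.38×10⁻²³ × 206.15 × 3.98×10⁷ = 1.13×10⁻¹³ W
In dBm: 10 log₁₀(1.13×10⁻¹³ / 10⁻³) = −99.5 dBm

−99.5 dBm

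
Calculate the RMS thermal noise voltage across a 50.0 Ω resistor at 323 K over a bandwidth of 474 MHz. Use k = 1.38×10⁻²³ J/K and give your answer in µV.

V_n = √(4kTRB)
4kTRB = 4 × 1.38×10⁻²³ × 323 × 5.00×10¹ × 4.74×10⁸ = 4.23×10⁻¹⁰ V²
V_n = √(4.23×10⁻¹⁰) = 2.06×10⁻⁵ V = 20.6 µV

20.6 µV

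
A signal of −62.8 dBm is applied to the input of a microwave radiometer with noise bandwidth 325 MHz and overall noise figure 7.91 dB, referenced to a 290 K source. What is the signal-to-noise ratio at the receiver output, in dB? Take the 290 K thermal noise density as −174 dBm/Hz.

Noise floor: N = −174 + 10 log₁₀(B) + NF
10 log₁₀(3.25×10⁸) = 85.12 dB
N = −174 + 85.12 + 7.91 = −80.97 dBm
SNR = P_sig − N = −62.8 − (−80.97) = 18.17 dB → 18.2 dB

18.2 dB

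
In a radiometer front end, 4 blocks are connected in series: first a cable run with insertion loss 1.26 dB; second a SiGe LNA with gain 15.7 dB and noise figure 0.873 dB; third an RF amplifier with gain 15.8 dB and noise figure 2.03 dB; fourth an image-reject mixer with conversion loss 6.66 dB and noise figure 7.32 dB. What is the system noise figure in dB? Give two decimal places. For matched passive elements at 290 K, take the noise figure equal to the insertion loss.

Convert to linear (a loss of L dB is a gain of −L dB): F_i = 10^(NF_i/10), G_i = 10^(G_i,dB/10)
  Stage 1: F_1 = 10^(1.26/10) = 1.337, G_1 = 10^(−1.26/10) = 0.7482
  Stage 2: F_2 = 10^(0.873/10) = 1.223, G_2 = 10^(15.7/10) = 37.15
  Stage 3: F_3 = 10^(2.03/10) = 1.596, G_3 = 10^(15.8/10) = 38.02
  Stage 4: F_4 = 10^(7.32/10) = 5.395, G_4 = 10^(−6.66/10) = 0.2158
Friis cascade:
  F = 1.337 + (1.223 − 1)/0.7482 + (1.596 − 1)/27.80 + (5.395 − 1)/1057 = 1.660
NF = 10 log₁₀(1.660) = 2.20 dB

2.20 dB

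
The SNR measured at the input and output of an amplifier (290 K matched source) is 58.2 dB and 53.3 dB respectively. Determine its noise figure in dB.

NF (dB) = SNR_in(dB) − SNR_out(dB) when the source is at T₀
NF = 58.2 − 53.3 = 4.9 dB

4.9 dB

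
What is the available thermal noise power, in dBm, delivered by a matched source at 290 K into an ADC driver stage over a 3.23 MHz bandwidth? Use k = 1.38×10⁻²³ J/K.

−108.9 dBm

P_n = kTB = 1.38×10⁻²³ × 290 × 3.23×10⁶ = 1.29×10⁻¹⁴ W
In dBm: 10 log₁₀(1.29×10⁻¹⁴ / 10⁻³) = −108.9 dBm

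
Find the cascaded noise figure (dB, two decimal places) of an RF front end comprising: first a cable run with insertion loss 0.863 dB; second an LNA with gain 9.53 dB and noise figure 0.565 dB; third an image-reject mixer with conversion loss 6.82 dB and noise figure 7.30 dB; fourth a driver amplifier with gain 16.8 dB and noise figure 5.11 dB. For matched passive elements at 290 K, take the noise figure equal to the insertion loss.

Convert to linear (a loss of L dB is a gain of −L dB): F_i = 10^(NF_i/10), G_i = 10^(G_i,dB/10)
  Stage 1: F_1 = 10^(0.863/10) = 1.220, G_1 = 10^(−0.863/10) = 0.8198
  Stage 2: F_2 = 10^(0.565/10) = 1.139, G_2 = 10^(9.53/10) = 8.974
  Stage 3: F_3 = 10^(7.30/10) = 5.370, G_3 = 10^(−6.82/10) = 0.2080
  Stage 4: F_4 = 10^(5.11/10) = 3.243, G_4 = 10^(16.8/10) = 47.86
Friis cascade:
  F = 1.220 + (1.139 − 1)/0.8198 + (5.370 − 1)/7.357 + (3.243 − 1)/1.530 = 3.450
NF = 10 log₁₀(3.450) = 5.38 dB

5.38 dB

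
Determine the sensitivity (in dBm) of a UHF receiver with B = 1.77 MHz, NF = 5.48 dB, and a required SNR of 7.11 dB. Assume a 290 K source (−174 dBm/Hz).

Sensitivity = −174 + 10 log₁₀(B) + NF + SNR_min
= −174 + 62.48 + 5.48 + 7.11
= −98.93 dBm → −98.9 dBm

−98.9 dBm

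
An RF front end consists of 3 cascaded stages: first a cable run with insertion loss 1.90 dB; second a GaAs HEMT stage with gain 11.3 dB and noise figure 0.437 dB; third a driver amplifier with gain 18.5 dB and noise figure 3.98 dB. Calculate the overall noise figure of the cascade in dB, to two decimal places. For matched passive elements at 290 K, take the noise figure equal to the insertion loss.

2.75 dB

Convert to linear (a loss of L dB is a gain of −L dB): F_i = 10^(NF_i/10), G_i = 10^(G_i,dB/10)
  Stage 1: F_1 = 10^(1.90/10) = 1.549, G_1 = 10^(−1.90/10) = 0.6457
  Stage 2: F_2 = 10^(0.437/10) = 1.106, G_2 = 10^(11.3/10) = 13.49
  Stage 3: F_3 = 10^(3.98/10) = 2.500, G_3 = 10^(18.5/10) = 70.79
Friis cascade:
  F = 1.549 + (1.106 − 1)/0.6457 + (2.500 − 1)/8.710 = 1.885
NF = 10 log₁₀(1.885) = 2.75 dB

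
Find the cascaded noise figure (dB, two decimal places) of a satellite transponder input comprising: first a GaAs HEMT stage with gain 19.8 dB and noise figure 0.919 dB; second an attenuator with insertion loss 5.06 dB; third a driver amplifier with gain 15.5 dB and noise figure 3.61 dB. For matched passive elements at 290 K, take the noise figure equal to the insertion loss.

Convert to linear (a loss of L dB is a gain of −L dB): F_i = 10^(NF_i/10), G_i = 10^(G_i,dB/10)
  Stage 1: F_1 = 10^(0.919/10) = 1.236, G_1 = 10^(19.8/10) = 95.50
  Stage 2: F_2 = 10^(5.06/10) = 3.206, G_2 = 10^(−5.06/10) = 0.3119
  Stage 3: F_3 = 10^(3.61/10) = 2.296, G_3 = 10^(15.5/10) = 35.48
Friis cascade:
  F = 1.236 + (3.206 − 1)/95.50 + (2.296 − 1)/29.79 = 1.302
NF = 10 log₁₀(1.302) = 1.15 dB

1.15 dB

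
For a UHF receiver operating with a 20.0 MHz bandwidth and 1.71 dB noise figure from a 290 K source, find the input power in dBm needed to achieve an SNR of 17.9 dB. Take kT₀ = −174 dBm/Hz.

Sensitivity = −174 + 10 log₁₀(B) + NF + SNR_min
= −174 + 73.01 + 1.71 + 17.9
= −81.38 dBm → −81.4 dBm

−81.4 dBm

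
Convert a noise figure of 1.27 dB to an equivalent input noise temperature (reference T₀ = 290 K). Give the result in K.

F = 10^(1.27/10) = 1.33968
T_e = (F − 1)·T₀ = (1.33968 − 1) × 290 = 98.5 K

98.5 K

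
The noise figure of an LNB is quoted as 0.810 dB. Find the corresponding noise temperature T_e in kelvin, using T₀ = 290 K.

F = 10^(0.810/10) = 1.20504
T_e = (F − 1)·T₀ = (1.20504 − 1) × 290 = 59.5 K

59.5 K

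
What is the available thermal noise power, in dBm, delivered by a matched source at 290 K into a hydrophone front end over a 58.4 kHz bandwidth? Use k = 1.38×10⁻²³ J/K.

P_n = kTB = 1.38×10⁻²³ × 290 × 5.84×10⁴ = 2.34×10⁻¹⁶ W
In dBm: 10 log₁₀(2.34×10⁻¹⁶ / 10⁻³) = −126.3 dBm

−126.3 dBm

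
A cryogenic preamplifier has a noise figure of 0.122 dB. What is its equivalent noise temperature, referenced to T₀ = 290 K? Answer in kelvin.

8.26 K

F = 10^(0.122/10) = 1.02849
T_e = (F − 1)·T₀ = (1.02849 − 1) × 290 = 8.26 K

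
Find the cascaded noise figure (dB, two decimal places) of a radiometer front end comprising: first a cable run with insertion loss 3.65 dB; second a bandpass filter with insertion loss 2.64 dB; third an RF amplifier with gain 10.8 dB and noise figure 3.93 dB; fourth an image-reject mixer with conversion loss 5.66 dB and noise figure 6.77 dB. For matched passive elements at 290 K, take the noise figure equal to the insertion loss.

Convert to linear (a loss of L dB is a gain of −L dB): F_i = 10^(NF_i/10), G_i = 10^(G_i,dB/10)
  Stage 1: F_1 = 10^(3.65/10) = 2.317, G_1 = 10^(−3.65/10) = 0.4315
  Stage 2: F_2 = 10^(2.64/10) = 1.837, G_2 = 10^(−2.64/10) = 0.5445
  Stage 3: F_3 = 10^(3.93/10) = 2.472, G_3 = 10^(10.8/10) = 12.02
  Stage 4: F_4 = 10^(6.77/10) = 4.753, G_4 = 10^(−5.66/10) = 0.2716
Friis cascade:
  F = 2.317 + (1.837 − 1)/0.4315 + (2.472 − 1)/0.2350 + (4.753 − 1)/2.825 = 11.85
NF = 10 log₁₀(11.85) = 10.74 dB

10.74 dB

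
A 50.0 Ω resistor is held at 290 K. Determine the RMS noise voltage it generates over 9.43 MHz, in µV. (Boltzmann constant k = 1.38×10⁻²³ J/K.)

2.75 µV

V_n = √(4kTRB)
4kTRB = 4 × 1.38×10⁻²³ × 290 × 5.00×10¹ × 9.43×10⁶ = 7.55×10⁻¹² V²
V_n = √(7.55×10⁻¹²) = 2.75×10⁻⁶ V = 2.75 µV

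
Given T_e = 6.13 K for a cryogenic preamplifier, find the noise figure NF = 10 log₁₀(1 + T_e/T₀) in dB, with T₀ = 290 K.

0.091 dB

F = 1 + T_e/T₀ = 1 + 6.13/290 = 1.02114
NF = 10 log₁₀(1.02114) = 0.091 dB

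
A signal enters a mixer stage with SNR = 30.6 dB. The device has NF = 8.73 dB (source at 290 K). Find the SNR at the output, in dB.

By definition F = SNR_in/SNR_out, so in dB: SNR_out = SNR_in − NF
SNR_out = 30.6 − 8.73 = 21.87 dB

21.87 dB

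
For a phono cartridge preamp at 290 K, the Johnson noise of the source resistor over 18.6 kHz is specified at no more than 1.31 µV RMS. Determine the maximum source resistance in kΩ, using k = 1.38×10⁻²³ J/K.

Johnson–Nyquist: V_n = √(4kTRB) ⇒ R = V_n² / (4kTB)
4kTB = 4 × 1.38×10⁻²³ × 290 × 1.86×10⁴ = 2.98×10⁻¹⁶
R = (1.31×10⁻⁶)² / 2.98×10⁻¹⁶ = 5.76×10³ Ω = 5.76 kΩ

5.76 kΩ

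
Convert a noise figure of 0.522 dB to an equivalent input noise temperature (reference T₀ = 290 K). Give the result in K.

F = 10^(0.522/10) = 1.12772
T_e = (F − 1)·T₀ = (1.12772 − 1) × 290 = 37.0 K

37.0 K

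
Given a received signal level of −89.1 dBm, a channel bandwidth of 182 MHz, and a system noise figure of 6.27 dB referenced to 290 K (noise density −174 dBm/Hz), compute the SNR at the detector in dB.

−4.0 dB

Noise floor: N = −174 + 10 log₁₀(B) + NF
10 log₁₀(1.82×10⁸) = 82.6 dB
N = −174 + 82.6 + 6.27 = −85.13 dBm
SNR = P_sig − N = −89.1 − (−85.13) = −3.97 dB → −4.0 dB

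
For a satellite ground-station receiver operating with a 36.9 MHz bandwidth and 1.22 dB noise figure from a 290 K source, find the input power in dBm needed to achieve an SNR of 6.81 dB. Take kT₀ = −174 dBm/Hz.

−90.3 dBm

Sensitivity = −174 + 10 log₁₀(B) + NF + SNR_min
= −174 + 75.67 + 1.22 + 6.81
= −90.30 dBm → −90.3 dBm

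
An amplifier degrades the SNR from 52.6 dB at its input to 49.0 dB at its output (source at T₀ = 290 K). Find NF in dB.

3.6 dB

NF (dB) = SNR_in(dB) − SNR_out(dB) when the source is at T₀
NF = 52.6 − 49.0 = 3.6 dB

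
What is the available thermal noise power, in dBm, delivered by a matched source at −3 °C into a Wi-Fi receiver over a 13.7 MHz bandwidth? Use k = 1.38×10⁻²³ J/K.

−102.9 dBm

T = −3 °C + 273.15 = 270.15 K
P_n = kTB = 1.38×10⁻²³ × 270.15 × 1.37×10⁷ = 5.11×10⁻¹⁴ W
In dBm: 10 log₁₀(5.11×10⁻¹⁴ / 10⁻³) = −102.9 dBm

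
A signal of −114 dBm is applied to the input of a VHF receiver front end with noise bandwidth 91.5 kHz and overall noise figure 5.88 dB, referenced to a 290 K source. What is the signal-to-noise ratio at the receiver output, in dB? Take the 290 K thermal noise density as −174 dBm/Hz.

4.5 dB

Noise floor: N = −174 + 10 log₁₀(B) + NF
10 log₁₀(9.15×10⁴) = 49.61 dB
N = −174 + 49.61 + 5.88 = −118.51 dBm
SNR = P_sig − N = −114 − (−118.51) = 4.51 dB → 4.5 dB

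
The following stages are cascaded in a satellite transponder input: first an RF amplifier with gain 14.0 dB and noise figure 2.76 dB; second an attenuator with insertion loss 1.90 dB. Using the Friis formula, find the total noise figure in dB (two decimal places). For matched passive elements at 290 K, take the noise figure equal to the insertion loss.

Convert to linear (a loss of L dB is a gain of −L dB): F_i = 10^(NF_i/10), G_i = 10^(G_i,dB/10)
  Stage 1: F_1 = 10^(2.76/10) = 1.888, G_1 = 10^(14.0/10) = 25.12
  Stage 2: F_2 = 10^(1.90/10) = 1.549, G_2 = 10^(−1.90/10) = 0.6457
Friis cascade:
  F = 1.888 + (1.549 − 1)/25.12 = 1.910
NF = 10 log₁₀(1.910) = 2.81 dB

2.81 dB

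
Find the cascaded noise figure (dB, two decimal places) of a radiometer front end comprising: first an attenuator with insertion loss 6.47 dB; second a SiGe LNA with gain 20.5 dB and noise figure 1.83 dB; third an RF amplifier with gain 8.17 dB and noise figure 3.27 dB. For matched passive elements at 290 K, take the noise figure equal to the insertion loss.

8.33 dB

Convert to linear (a loss of L dB is a gain of −L dB): F_i = 10^(NF_i/10), G_i = 10^(G_i,dB/10)
  Stage 1: F_1 = 10^(6.47/10) = 4.436, G_1 = 10^(−6.47/10) = 0.2254
  Stage 2: F_2 = 10^(1.83/10) = 1.524, G_2 = 10^(20.5/10) = 112.2
  Stage 3: F_3 = 10^(3.27/10) = 2.123, G_3 = 10^(8.17/10) = 6.561
Friis cascade:
  F = 4.436 + (1.524 − 1)/0.2254 + (2.123 − 1)/25.29 = 6.805
NF = 10 log₁₀(6.805) = 8.33 dB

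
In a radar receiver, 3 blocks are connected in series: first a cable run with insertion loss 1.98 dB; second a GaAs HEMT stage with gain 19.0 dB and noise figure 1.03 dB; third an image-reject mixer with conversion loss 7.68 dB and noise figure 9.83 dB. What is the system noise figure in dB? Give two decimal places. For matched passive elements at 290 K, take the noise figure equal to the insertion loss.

3.37 dB

Convert to linear (a loss of L dB is a gain of −L dB): F_i = 10^(NF_i/10), G_i = 10^(G_i,dB/10)
  Stage 1: F_1 = 10^(1.98/10) = 1.578, G_1 = 10^(−1.98/10) = 0.6339
  Stage 2: F_2 = 10^(1.03/10) = 1.268, G_2 = 10^(19.0/10) = 79.43
  Stage 3: F_3 = 10^(9.83/10) = 9.616, G_3 = 10^(−7.68/10) = 0.1706
Friis cascade:
  F = 1.578 + (1.268 − 1)/0.6339 + (9.616 − 1)/50.35 = 2.171
NF = 10 log₁₀(2.171) = 3.37 dB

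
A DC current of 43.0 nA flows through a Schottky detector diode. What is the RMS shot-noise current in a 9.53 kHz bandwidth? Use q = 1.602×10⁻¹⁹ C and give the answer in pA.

I_n = √(2qI·B)
2qI·B = 2 × 1.602×10⁻¹⁹ × 4.30×10⁻⁸ × 9.53×10³ = 1.31×10⁻²² A²
I_n = √(1.31×10⁻²²) = 1.15×10⁻¹¹ A = 11.5 pA

11.5 pA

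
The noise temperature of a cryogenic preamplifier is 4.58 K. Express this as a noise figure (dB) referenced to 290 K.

0.068 dB

F = 1 + T_e/T₀ = 1 + 4.58/290 = 1.01579
NF = 10 log₁₀(1.01579) = 0.068 dB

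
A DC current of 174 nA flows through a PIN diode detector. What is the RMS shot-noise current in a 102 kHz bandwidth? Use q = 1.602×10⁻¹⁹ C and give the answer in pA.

75.4 pA

I_n = √(2qI·B)
2qI·B = 2 × 1.602×10⁻¹⁹ × 1.74×10⁻⁷ × 1.02×10⁵ = 5.69×10⁻²¹ A²
I_n = √(5.69×10⁻²¹) = 7.54×10⁻¹¹ A = 75.4 pA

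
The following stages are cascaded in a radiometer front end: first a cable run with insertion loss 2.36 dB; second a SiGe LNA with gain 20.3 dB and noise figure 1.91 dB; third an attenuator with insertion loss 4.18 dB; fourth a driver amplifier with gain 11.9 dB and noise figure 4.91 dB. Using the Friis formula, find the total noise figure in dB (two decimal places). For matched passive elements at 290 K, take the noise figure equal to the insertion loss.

4.45 dB

Convert to linear (a loss of L dB is a gain of −L dB): F_i = 10^(NF_i/10), G_i = 10^(G_i,dB/10)
  Stage 1: F_1 = 10^(2.36/10) = 1.722, G_1 = 10^(−2.36/10) = 0.5808
  Stage 2: F_2 = 10^(1.91/10) = 1.552, G_2 = 10^(20.3/10) = 107.2
  Stage 3: F_3 = 10^(4.18/10) = 2.618, G_3 = 10^(−4.18/10) = 0.3819
  Stage 4: F_4 = 10^(4.91/10) = 3.097, G_4 = 10^(11.9/10) = 15.49
Friis cascade:
  F = 1.722 + (1.552 − 1)/0.5808 + (2.618 − 1)/62.23 + (3.097 − 1)/23.77 = 2.787
NF = 10 log₁₀(2.787) = 4.45 dB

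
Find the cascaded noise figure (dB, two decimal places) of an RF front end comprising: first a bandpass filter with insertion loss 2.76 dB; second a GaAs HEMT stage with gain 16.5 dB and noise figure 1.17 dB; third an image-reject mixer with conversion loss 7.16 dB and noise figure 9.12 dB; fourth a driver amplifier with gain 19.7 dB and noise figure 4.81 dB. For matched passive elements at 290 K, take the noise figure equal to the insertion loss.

Convert to linear (a loss of L dB is a gain of −L dB): F_i = 10^(NF_i/10), G_i = 10^(G_i,dB/10)
  Stage 1: F_1 = 10^(2.76/10) = 1.888, G_1 = 10^(−2.76/10) = 0.5297
  Stage 2: F_2 = 10^(1.17/10) = 1.309, G_2 = 10^(16.5/10) = 44.67
  Stage 3: F_3 = 10^(9.12/10) = 8.166, G_3 = 10^(−7.16/10) = 0.1923
  Stage 4: F_4 = 10^(4.81/10) = 3.027, G_4 = 10^(19.7/10) = 93.33
Friis cascade:
  F = 1.888 + (1.309 − 1)/0.5297 + (8.166 − 1)/23.66 + (3.027 − 1)/4.550 = 3.220
NF = 10 log₁₀(3.220) = 5.08 dB

5.08 dB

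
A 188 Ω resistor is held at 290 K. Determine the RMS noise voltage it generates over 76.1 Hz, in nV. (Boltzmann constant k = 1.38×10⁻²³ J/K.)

V_n = √(4kTRB)
4kTRB = 4 × 1.38×10⁻²³ × 290 × 1.88×10² × 7.61×10¹ = 2.29×10⁻¹⁶ V²
V_n = √(2.29×10⁻¹⁶) = 1.51×10⁻⁸ V = 15.1 nV

15.1 nV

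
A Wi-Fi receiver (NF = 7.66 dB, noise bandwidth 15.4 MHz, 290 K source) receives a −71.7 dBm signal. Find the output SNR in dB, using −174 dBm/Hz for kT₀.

Noise floor: N = −174 + 10 log₁₀(B) + NF
10 log₁₀(1.54×10⁷) = 71.88 dB
N = −174 + 71.88 + 7.66 = −94.46 dBm
SNR = P_sig − N = −71.7 − (−94.46) = 22.76 dB → 22.8 dB

22.8 dB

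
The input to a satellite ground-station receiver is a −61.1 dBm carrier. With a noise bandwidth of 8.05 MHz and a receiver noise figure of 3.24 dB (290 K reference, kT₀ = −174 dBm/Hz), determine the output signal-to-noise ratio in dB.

40.6 dB

Noise floor: N = −174 + 10 log₁₀(B) + NF
10 log₁₀(8.05×10⁶) = 69.06 dB
N = −174 + 69.06 + 3.24 = −101.70 dBm
SNR = P_sig − N = −61.1 − (−101.70) = 40.60 dB → 40.6 dB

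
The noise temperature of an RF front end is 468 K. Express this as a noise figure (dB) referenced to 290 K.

F = 1 + T_e/T₀ = 1 + 468/290 = 2.61379
NF = 10 log₁₀(2.61379) = 4.17 dB

4.17 dB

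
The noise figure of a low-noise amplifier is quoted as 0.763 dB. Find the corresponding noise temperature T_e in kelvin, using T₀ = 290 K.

F = 10^(0.763/10) = 1.19207
T_e = (F − 1)·T₀ = (1.19207 − 1) × 290 = 55.7 K

55.7 K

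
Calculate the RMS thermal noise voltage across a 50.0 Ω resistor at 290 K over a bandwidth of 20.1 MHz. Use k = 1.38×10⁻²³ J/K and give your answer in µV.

V_n = √(4kTRB)
4kTRB = 4 × 1.38×10⁻²³ × 290 × 5.00×10¹ × 2.01×10⁷ = 1.61×10⁻¹¹ V²
V_n = √(1.61×10⁻¹¹) = 4.01×10⁻⁶ V = 4.01 µV

4.01 µV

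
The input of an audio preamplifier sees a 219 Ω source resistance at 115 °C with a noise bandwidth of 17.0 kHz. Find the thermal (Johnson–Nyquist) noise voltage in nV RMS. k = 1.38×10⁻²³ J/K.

282 nV

T = 115 °C + 273.15 = 388.15 K
V_n = √(4kTRB)
4kTRB = 4 × 1.38×10⁻²³ × 388.15 × 2.19×10² × 1.70×10⁴ = 7.98×10⁻¹⁴ V²
V_n = √(7.98×10⁻¹⁴) = 2.82×10⁻⁷ V = 282 nV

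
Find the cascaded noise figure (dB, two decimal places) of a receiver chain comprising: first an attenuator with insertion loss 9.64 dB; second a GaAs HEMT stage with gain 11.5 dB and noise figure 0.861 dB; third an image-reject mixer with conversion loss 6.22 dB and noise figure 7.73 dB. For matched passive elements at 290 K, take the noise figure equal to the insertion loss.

11.59 dB

Convert to linear (a loss of L dB is a gain of −L dB): F_i = 10^(NF_i/10), G_i = 10^(G_i,dB/10)
  Stage 1: F_1 = 10^(9.64/10) = 9.204, G_1 = 10^(−9.64/10) = 0.1086
  Stage 2: F_2 = 10^(0.861/10) = 1.219, G_2 = 10^(11.5/10) = 14.13
  Stage 3: F_3 = 10^(7.73/10) = 5.929, G_3 = 10^(−6.22/10) = 0.2388
Friis cascade:
  F = 9.204 + (1.219 − 1)/0.1086 + (5.929 − 1)/1.535 = 14.43
NF = 10 log₁₀(14.43) = 11.59 dB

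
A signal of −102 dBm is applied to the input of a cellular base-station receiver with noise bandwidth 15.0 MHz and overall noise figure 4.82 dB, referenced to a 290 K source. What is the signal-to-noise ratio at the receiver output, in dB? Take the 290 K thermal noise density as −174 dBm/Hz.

Noise floor: N = −174 + 10 log₁₀(B) + NF
10 log₁₀(1.50×10⁷) = 71.76 dB
N = −174 + 71.76 + 4.82 = −97.42 dBm
SNR = P_sig − N = −102 − (−97.42) = −4.58 dB → −4.6 dB

−4.6 dB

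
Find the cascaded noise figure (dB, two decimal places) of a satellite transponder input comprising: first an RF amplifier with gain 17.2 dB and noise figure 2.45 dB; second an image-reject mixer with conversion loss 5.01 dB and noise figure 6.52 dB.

Convert to linear (a loss of L dB is a gain of −L dB): F_i = 10^(NF_i/10), G_i = 10^(G_i,dB/10)
  Stage 1: F_1 = 10^(2.45/10) = 1.758, G_1 = 10^(17.2/10) = 52.48
  Stage 2: F_2 = 10^(6.52/10) = 4.487, G_2 = 10^(−5.01/10) = 0.3155
Friis cascade:
  F = 1.758 + (4.487 − 1)/52.48 = 1.824
NF = 10 log₁₀(1.824) = 2.61 dB

2.61 dB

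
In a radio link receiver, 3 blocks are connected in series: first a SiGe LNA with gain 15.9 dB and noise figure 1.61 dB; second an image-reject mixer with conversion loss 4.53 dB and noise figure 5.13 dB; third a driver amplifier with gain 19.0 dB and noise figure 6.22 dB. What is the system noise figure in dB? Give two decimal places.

Convert to linear (a loss of L dB is a gain of −L dB): F_i = 10^(NF_i/10), G_i = 10^(G_i,dB/10)
  Stage 1: F_1 = 10^(1.61/10) = 1.449, G_1 = 10^(15.9/10) = 38.90
  Stage 2: F_2 = 10^(5.13/10) = 3.258, G_2 = 10^(−4.53/10) = 0.3524
  Stage 3: F_3 = 10^(6.22/10) = 4.188, G_3 = 10^(19.0/10) = 79.43
Friis cascade:
  F = 1.449 + (3.258 − 1)/38.90 + (4.188 − 1)/13.71 = 1.739
NF = 10 log₁₀(1.739) = 2.40 dB

2.40 dB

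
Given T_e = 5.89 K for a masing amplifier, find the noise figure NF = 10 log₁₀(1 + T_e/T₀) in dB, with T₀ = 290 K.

F = 1 + T_e/T₀ = 1 + 5.89/290 = 1.02031
NF = 10 log₁₀(1.02031) = 0.087 dB

0.087 dB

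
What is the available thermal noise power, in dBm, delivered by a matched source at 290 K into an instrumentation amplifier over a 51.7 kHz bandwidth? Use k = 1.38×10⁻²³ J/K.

−126.8 dBm

P_n = kTB = 1.38×10⁻²³ × 290 × 5.17×10⁴ = 2.07×10⁻¹⁶ W
In dBm: 10 log₁₀(2.07×10⁻¹⁶ / 10⁻³) = −126.8 dBm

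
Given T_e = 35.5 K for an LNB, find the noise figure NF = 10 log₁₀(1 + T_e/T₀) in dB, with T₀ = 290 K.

0.502 dB

F = 1 + T_e/T₀ = 1 + 35.5/290 = 1.12241
NF = 10 log₁₀(1.12241) = 0.502 dB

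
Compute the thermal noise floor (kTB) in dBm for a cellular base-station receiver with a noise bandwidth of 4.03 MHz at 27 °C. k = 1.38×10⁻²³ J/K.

−107.8 dBm

T = 27 °C + 273.15 = 300.15 K
P_n = kTB = 1.38×10⁻²³ × 300.15 × 4.03×10⁶ = 1.67×10⁻¹⁴ W
In dBm: 10 log₁₀(1.67×10⁻¹⁴ / 10⁻³) = −107.8 dBm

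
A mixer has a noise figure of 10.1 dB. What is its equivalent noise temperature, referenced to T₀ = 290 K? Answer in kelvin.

2678 K

F = 10^(10.1/10) = 10.2329
T_e = (F − 1)·T₀ = (10.2329 − 1) × 290 = 2678 K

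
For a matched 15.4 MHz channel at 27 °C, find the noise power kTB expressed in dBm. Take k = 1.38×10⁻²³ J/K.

T = 27 °C + 273.15 = 300.15 K
P_n = kTB = 1.38×10⁻²³ × 300.15 × 1.54×10⁷ = 6.38×10⁻¹⁴ W
In dBm: 10 log₁₀(6.38×10⁻¹⁴ / 10⁻³) = −102.0 dBm

−102.0 dBm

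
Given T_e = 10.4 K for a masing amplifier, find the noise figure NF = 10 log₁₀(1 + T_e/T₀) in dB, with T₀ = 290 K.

0.153 dB

F = 1 + T_e/T₀ = 1 + 10.4/290 = 1.03586
NF = 10 log₁₀(1.03586) = 0.153 dB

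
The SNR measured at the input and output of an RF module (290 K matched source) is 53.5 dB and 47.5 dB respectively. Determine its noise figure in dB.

NF (dB) = SNR_in(dB) − SNR_out(dB) when the source is at T₀
NF = 53.5 − 47.5 = 6.0 dB

6.0 dB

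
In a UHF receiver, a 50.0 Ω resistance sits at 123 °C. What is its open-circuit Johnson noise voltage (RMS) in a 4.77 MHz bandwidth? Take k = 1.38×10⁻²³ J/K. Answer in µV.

2.28 µV

T = 123 °C + 273.15 = 396.15 K
V_n = √(4kTRB)
4kTRB = 4 × 1.38×10⁻²³ × 396.15 × 5.00×10¹ × 4.77×10⁶ = 5.22×10⁻¹² V²
V_n = √(5.22×10⁻¹²) = 2.28×10⁻⁶ V = 2.28 µV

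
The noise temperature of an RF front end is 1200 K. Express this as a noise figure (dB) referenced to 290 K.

7.11 dB

F = 1 + T_e/T₀ = 1 + 1200/290 = 5.13793
NF = 10 log₁₀(5.13793) = 7.11 dB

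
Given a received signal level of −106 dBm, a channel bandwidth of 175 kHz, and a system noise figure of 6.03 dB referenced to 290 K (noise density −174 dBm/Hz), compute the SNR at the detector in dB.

9.5 dB

Noise floor: N = −174 + 10 log₁₀(B) + NF
10 log₁₀(1.75×10⁵) = 52.43 dB
N = −174 + 52.43 + 6.03 = −115.54 dBm
SNR = P_sig − N = −106 − (−115.54) = 9.54 dB → 9.5 dB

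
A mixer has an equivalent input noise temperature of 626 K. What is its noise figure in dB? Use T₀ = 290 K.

4.99 dB

F = 1 + T_e/T₀ = 1 + 626/290 = 3.15862
NF = 10 log₁₀(3.15862) = 4.99 dB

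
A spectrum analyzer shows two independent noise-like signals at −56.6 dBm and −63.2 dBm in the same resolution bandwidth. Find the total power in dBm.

−55.7 dBm

Convert to linear, add, convert back:
P₁ = 2.19×10⁻⁹ W, P₂ = 4.79×10⁻¹⁰ W
P_tot = 2.67×10⁻⁹ W → 10 log₁₀(P_tot / 10⁻³) = −55.7 dBm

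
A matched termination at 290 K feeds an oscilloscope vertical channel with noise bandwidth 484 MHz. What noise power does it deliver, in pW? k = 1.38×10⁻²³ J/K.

1.94 pW

P_n = kTB = 1.38×10⁻²³ × 290 × 4.84×10⁸ = 1.94×10⁻¹² W = 1.94 pW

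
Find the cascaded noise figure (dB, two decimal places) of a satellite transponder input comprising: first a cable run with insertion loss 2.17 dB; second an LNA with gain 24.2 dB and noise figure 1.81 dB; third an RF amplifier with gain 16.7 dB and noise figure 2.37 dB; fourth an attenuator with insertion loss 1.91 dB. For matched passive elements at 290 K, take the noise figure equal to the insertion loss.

3.99 dB

Convert to linear (a loss of L dB is a gain of −L dB): F_i = 10^(NF_i/10), G_i = 10^(G_i,dB/10)
  Stage 1: F_1 = 10^(2.17/10) = 1.648, G_1 = 10^(−2.17/10) = 0.6067
  Stage 2: F_2 = 10^(1.81/10) = 1.517, G_2 = 10^(24.2/10) = 263.0
  Stage 3: F_3 = 10^(2.37/10) = 1.726, G_3 = 10^(16.7/10) = 46.77
  Stage 4: F_4 = 10^(1.91/10) = 1.552, G_4 = 10^(−1.91/10) = 0.6442
Friis cascade:
  F = 1.648 + (1.517 − 1)/0.6067 + (1.726 − 1)/159.6 + (1.552 − 1)/7464 = 2.505
NF = 10 log₁₀(2.505) = 3.99 dB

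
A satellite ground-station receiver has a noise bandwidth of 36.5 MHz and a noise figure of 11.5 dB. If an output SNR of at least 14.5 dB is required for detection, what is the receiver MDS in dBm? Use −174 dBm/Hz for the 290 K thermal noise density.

−72.4 dBm

Sensitivity = −174 + 10 log₁₀(B) + NF + SNR_min
= −174 + 75.62 + 11.5 + 14.5
= −72.38 dBm → −72.4 dBm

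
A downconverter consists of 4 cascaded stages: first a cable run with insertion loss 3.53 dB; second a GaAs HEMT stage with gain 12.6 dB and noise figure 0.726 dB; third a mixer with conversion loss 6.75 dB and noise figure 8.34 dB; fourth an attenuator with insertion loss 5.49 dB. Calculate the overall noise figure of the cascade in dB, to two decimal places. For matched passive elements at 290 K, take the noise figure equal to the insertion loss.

Convert to linear (a loss of L dB is a gain of −L dB): F_i = 10^(NF_i/10), G_i = 10^(G_i,dB/10)
  Stage 1: F_1 = 10^(3.53/10) = 2.254, G_1 = 10^(−3.53/10) = 0.4436
  Stage 2: F_2 = 10^(0.726/10) = 1.182, G_2 = 10^(12.6/10) = 18.20
  Stage 3: F_3 = 10^(8.34/10) = 6.823, G_3 = 10^(−6.75/10) = 0.2113
  Stage 4: F_4 = 10^(5.49/10) = 3.540, G_4 = 10^(−5.49/10) = 0.2825
Friis cascade:
  F = 2.254 + (1.182 − 1)/0.4436 + (6.823 − 1)/8.072 + (3.540 − 1)/1.706 = 4.875
NF = 10 log₁₀(4.875) = 6.88 dB

6.88 dB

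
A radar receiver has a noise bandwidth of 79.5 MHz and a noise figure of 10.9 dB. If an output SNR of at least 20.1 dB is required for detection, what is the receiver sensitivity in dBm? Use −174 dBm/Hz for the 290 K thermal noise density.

Sensitivity = −174 + 10 log₁₀(B) + NF + SNR_min
= −174 + 79 + 10.9 + 20.1
= −64.0 dBm → −64.0 dBm

−64.0 dBm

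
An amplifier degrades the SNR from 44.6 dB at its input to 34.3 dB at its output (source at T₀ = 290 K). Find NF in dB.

10.3 dB

NF (dB) = SNR_in(dB) − SNR_out(dB) when the source is at T₀
NF = 44.6 − 34.3 = 10.3 dB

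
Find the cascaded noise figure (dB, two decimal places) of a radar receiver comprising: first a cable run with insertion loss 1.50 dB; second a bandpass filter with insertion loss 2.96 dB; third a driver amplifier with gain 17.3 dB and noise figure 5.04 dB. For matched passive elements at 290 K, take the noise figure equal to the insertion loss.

9.50 dB

Convert to linear (a loss of L dB is a gain of −L dB): F_i = 10^(NF_i/10), G_i = 10^(G_i,dB/10)
  Stage 1: F_1 = 10^(1.50/10) = 1.413, G_1 = 10^(−1.50/10) = 0.7079
  Stage 2: F_2 = 10^(2.96/10) = 1.977, G_2 = 10^(−2.96/10) = 0.5058
  Stage 3: F_3 = 10^(5.04/10) = 3.192, G_3 = 10^(17.3/10) = 53.70
Friis cascade:
  F = 1.413 + (1.977 − 1)/0.7079 + (3.192 − 1)/0.3581 = 8.913
NF = 10 log₁₀(8.913) = 9.50 dB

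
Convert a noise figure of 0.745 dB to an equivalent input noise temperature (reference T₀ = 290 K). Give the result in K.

54.3 K

F = 10^(0.745/10) = 1.18713
T_e = (F − 1)·T₀ = (1.18713 − 1) × 290 = 54.3 K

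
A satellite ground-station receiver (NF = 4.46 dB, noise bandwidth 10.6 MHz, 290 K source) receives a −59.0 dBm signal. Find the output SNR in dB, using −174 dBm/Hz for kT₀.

Noise floor: N = −174 + 10 log₁₀(B) + NF
10 log₁₀(1.06×10⁷) = 70.25 dB
N = −174 + 70.25 + 4.46 = −99.29 dBm
SNR = P_sig − N = −59.0 − (−99.29) = 40.29 dB → 40.3 dB

40.3 dB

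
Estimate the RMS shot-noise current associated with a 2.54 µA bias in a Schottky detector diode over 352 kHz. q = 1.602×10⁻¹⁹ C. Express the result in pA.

535 pA

I_n = √(2qI·B)
2qI·B = 2 × 1.602×10⁻¹⁹ × 2.54×10⁻⁶ × 3.52×10⁵ = 2.86×10⁻¹⁹ A²
I_n = √(2.86×10⁻¹⁹) = 5.35×10⁻¹⁰ A = 535 pA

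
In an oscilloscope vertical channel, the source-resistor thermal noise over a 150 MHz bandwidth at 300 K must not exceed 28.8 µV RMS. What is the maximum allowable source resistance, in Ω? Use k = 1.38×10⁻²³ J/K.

334 Ω

Johnson–Nyquist: V_n = √(4kTRB) ⇒ R = V_n² / (4kTB)
4kTB = 4 × 1.38×10⁻²³ × 300 × 1.50×10⁸ = 2.48×10⁻¹²
R = (2.88×10⁻⁵)² / 2.48×10⁻¹² = 3.34×10² Ω = 334 Ω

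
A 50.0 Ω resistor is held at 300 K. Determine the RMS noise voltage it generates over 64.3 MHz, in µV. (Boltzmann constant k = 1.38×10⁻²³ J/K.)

V_n = √(4kTRB)
4kTRB = 4 × 1.38×10⁻²³ × 300 × 5.00×10¹ × 6.43×10⁷ = 5.32×10⁻¹¹ V²
V_n = √(5.32×10⁻¹¹) = 7.30×10⁻⁶ V = 7.30 µV

7.30 µV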